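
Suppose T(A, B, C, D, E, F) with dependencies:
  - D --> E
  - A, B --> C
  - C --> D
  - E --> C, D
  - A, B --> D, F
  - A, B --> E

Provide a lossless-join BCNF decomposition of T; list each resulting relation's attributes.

{A, B, D, F}; {C, D, E}

Candidate key of the original relation: {A, B}.
{A, B, C, D, E, F}: {D} determines {C, D, E} here but is not a superkey — split on D --> C, E, giving {C, D, E} and {A, B, D, F}.
{C, D, E}: every determinant is a superkey — BCNF.
{A, B, D, F}: every determinant is a superkey — BCNF.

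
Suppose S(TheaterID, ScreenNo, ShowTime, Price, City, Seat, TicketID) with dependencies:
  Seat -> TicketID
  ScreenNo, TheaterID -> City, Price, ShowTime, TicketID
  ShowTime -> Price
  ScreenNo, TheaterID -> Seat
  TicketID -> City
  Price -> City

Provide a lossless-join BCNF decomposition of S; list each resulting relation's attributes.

{City, TicketID}; {Price, ShowTime}; {ScreenNo, Seat, ShowTime, TheaterID}; {Seat, TicketID}

Candidate key of the original relation: {ScreenNo, TheaterID}.
{City, Price, ScreenNo, Seat, ShowTime, TheaterID, TicketID}: {Seat} determines {City, Seat, TicketID} here but is not a superkey — split on Seat -> City, TicketID, giving {City, Seat, TicketID} and {Price, ScreenNo, Seat, ShowTime, TheaterID}.
{City, Seat, TicketID}: {TicketID} determines {City, TicketID} here but is not a superkey — split on TicketID -> City, giving {City, TicketID} and {Seat, TicketID}.
{City, TicketID} has no BCNF violation.
{Seat, TicketID} has no BCNF violation.
{Price, ScreenNo, Seat, ShowTime, TheaterID}: {ShowTime} determines {Price, ShowTime} here but is not a superkey — split on ShowTime -> Price, giving {Price, ShowTime} and {ScreenNo, Seat, ShowTime, TheaterID}.
{Price, ShowTime} has no BCNF violation.
{ScreenNo, Seat, ShowTime, TheaterID} has no BCNF violation.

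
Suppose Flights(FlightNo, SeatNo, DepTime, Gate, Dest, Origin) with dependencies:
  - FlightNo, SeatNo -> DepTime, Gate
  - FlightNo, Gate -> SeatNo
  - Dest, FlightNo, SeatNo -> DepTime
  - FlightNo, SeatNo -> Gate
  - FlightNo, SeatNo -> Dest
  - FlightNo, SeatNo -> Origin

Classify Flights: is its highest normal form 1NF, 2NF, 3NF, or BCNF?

BCNF

Candidate keys: {FlightNo, Gate}, {FlightNo, SeatNo}. Prime attributes: {FlightNo, Gate, SeatNo}.
Every FD has a superkey on the left, so the relation is in BCNF.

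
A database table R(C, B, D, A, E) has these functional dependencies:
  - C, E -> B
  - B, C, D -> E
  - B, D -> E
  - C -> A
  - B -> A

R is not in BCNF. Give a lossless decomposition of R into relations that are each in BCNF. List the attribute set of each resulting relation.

{A, C}; {B, C, E}; {C, D, E}

Candidate keys of the original relation: {B, C, D}, {C, D, E}.
{A, B, C, D, E}: {C, E} determines {A, B, C, E} here but is not a superkey — split on C, E -> A, B, giving {A, B, C, E} and {C, D, E}.
{A, B, C, E}: {C} determines {A, C} here but is not a superkey — split on C -> A, giving {A, C} and {B, C, E}.
{A, C} is in BCNF.
{B, C, E} is in BCNF.
{C, D, E} is in BCNF.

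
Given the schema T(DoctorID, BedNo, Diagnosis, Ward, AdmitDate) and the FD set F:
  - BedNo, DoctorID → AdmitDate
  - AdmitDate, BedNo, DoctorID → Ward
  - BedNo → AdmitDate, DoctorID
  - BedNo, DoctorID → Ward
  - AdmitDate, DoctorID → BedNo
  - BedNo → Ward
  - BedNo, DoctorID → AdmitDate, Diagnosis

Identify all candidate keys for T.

{AdmitDate, DoctorID}, {BedNo}

{BedNo} is a candidate key since {BedNo}⁺ = {AdmitDate, BedNo, Diagnosis, DoctorID, Ward} covers every attribute.
{AdmitDate, DoctorID} is a candidate key since {AdmitDate, DoctorID}⁺ = {AdmitDate, BedNo, Diagnosis, DoctorID, Ward} covers every attribute.
Any other superkey properly contains one of these, so there are no further candidate keys.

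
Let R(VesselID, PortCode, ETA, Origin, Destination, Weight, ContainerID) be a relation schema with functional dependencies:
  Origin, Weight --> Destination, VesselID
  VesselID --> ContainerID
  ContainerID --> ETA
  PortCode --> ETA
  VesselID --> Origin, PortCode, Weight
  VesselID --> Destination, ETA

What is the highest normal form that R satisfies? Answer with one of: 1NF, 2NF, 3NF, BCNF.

2NF

Candidate keys: {Origin, Weight}, {VesselID}. Prime attributes: {Origin, VesselID, Weight}.
ContainerID --> ETA: {ContainerID}⁺ = {ContainerID, ETA}, which is not all of the attributes, so the left side is not a superkey — BCNF is violated.
Because {ETA} is non-prime and the left side of ContainerID --> ETA is not a superkey, the relation is not in 3NF.
No non-prime attribute depends on a proper subset of any candidate key, so 2NF holds.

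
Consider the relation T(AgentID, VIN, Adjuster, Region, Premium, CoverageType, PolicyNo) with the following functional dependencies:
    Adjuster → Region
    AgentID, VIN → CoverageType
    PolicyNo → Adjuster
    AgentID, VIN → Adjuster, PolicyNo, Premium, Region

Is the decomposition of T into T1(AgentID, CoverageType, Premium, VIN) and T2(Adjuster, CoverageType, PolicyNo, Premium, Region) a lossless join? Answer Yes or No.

T1 ∩ T2 = {CoverageType, Premium}; its closure under F is {CoverageType, Premium}.
The closure covers neither T1 nor T2 entirely; the join is not lossless.

No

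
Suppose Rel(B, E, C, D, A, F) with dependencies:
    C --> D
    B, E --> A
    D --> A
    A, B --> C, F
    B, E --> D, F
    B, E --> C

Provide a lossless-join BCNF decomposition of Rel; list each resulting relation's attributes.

Candidate key of the original relation: {B, E}.
Within {A, B, C, D, E, F}: {C}⁺ ∩ {A, B, C, D, E, F} = {A, C, D}, not the whole set, so C --> A, D violates BCNF; decompose into {A, C, D} and {B, C, E, F}.
Within {A, C, D}: {D}⁺ ∩ {A, C, D} = {A, D}, not the whole set, so D --> A violates BCNF; decompose into {A, D} and {C, D}.
{A, D} is in BCNF.
{C, D} is in BCNF.
Within {B, C, E, F}: {B, C}⁺ ∩ {B, C, E, F} = {B, C, F}, not the whole set, so B, C --> F violates BCNF; decompose into {B, C, F} and {B, C, E}.
{B, C, F} is in BCNF.
{B, C, E} is in BCNF.

{A, D}; {B, C, E}; {B, C, F}; {C, D}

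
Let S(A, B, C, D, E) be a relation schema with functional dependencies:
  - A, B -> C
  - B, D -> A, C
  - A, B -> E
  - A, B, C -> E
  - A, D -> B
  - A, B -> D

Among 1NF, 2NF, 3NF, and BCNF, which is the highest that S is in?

Candidate keys: {A, B}, {A, D}, {B, D}. Prime attributes: {A, B, D}.
Each dependency's left side is a superkey — BCNF holds.

BCNF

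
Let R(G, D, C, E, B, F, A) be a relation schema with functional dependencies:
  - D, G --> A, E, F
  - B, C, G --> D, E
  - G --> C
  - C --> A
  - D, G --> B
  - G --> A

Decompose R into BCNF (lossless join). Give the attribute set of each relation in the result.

{A, C}; {B, D, E, F, G}; {C, G}

Candidate keys of the original relation: {B, G}, {D, G}.
In {A, B, C, D, E, F, G}, {G} is not a superkey ({G}⁺ restricted to this set is {A, C, G}), so split on G --> A, C into {A, C, G} and {B, D, E, F, G}.
In {A, C, G}, {C} is not a superkey ({C}⁺ restricted to this set is {A, C}), so split on C --> A into {A, C} and {C, G}.
{A, C}: every determinant is a superkey — BCNF.
{C, G}: every determinant is a superkey — BCNF.
{B, D, E, F, G}: every determinant is a superkey — BCNF.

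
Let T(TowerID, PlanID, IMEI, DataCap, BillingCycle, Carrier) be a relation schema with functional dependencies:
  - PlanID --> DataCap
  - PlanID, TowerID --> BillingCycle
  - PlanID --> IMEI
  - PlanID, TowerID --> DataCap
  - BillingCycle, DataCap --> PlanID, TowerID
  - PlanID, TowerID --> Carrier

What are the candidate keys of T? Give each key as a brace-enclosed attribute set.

{BillingCycle, DataCap} is a candidate key since {BillingCycle, DataCap}⁺ = {BillingCycle, Carrier, DataCap, IMEI, PlanID, TowerID} covers every attribute.
{BillingCycle, PlanID} is a candidate key since {BillingCycle, PlanID}⁺ = {BillingCycle, Carrier, DataCap, IMEI, PlanID, TowerID} covers every attribute.
{PlanID, TowerID} is a candidate key since {PlanID, TowerID}⁺ = {BillingCycle, Carrier, DataCap, IMEI, PlanID, TowerID} covers every attribute.
These are minimal and exhaustive — every other superkey contains one of them.

{BillingCycle, DataCap}, {BillingCycle, PlanID}, {PlanID, TowerID}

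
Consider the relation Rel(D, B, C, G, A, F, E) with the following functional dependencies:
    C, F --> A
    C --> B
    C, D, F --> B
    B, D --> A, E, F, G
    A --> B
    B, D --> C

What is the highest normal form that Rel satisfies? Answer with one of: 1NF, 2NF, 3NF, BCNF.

3NF

Candidate keys: {A, D}, {B, D}, {C, D}. Prime attributes: {A, B, C, D}.
For C, F --> A we have {C, F}⁺ = {A, B, C, F}; {C, F} is not a superkey, so BCNF fails.
Its right-hand attributes {A} are all prime, as are those of every other non-superkey FD — the relation is in 3NF.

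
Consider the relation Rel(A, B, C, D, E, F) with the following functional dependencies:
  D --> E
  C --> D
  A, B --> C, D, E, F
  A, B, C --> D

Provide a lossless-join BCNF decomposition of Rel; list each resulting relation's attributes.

Candidate key of the original relation: {A, B}.
{A, B, C, D, E, F}: {D} determines {D, E} here but is not a superkey — split on D --> E, giving {D, E} and {A, B, C, D, F}.
{D, E} has no BCNF violation.
{A, B, C, D, F}: {C} determines {C, D} here but is not a superkey — split on C --> D, giving {C, D} and {A, B, C, F}.
{C, D} has no BCNF violation.
{A, B, C, F} has no BCNF violation.

{A, B, C, F}; {C, D}; {D, E}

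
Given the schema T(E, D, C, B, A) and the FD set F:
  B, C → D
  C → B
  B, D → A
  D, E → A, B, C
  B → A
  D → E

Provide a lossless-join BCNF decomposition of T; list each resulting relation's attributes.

{A, B}; {B, C, D, E}

Candidate keys of the original relation: {C}, {D}.
{A, B, C, D, E}: {B} determines {A, B} here but is not a superkey — split on B → A, giving {A, B} and {B, C, D, E}.
{A, B} is in BCNF.
{B, C, D, E} is in BCNF.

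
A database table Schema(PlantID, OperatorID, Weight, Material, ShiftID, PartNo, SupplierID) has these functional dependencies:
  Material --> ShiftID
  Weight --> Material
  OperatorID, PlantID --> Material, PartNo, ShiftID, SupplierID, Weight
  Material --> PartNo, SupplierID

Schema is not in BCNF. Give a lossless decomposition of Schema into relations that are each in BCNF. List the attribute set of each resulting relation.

{Material, PartNo, ShiftID, SupplierID}; {Material, Weight}; {OperatorID, PlantID, Weight}

Candidate key of the original relation: {OperatorID, PlantID}.
In {Material, OperatorID, PartNo, PlantID, ShiftID, SupplierID, Weight}, {Material} is not a superkey ({Material}⁺ restricted to this set is {Material, PartNo, ShiftID, SupplierID}), so split on Material --> PartNo, ShiftID, SupplierID into {Material, PartNo, ShiftID, SupplierID} and {Material, OperatorID, PlantID, Weight}.
{Material, PartNo, ShiftID, SupplierID} has no BCNF violation.
In {Material, OperatorID, PlantID, Weight}, {Weight} is not a superkey ({Weight}⁺ restricted to this set is {Material, Weight}), so split on Weight --> Material into {Material, Weight} and {OperatorID, PlantID, Weight}.
{Material, Weight} has no BCNF violation.
{OperatorID, PlantID, Weight} has no BCNF violation.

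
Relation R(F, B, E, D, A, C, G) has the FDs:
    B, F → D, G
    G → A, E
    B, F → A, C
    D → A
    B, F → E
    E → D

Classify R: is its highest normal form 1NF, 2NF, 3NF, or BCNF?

2NF

Candidate key: {B, F}. Prime attributes: {B, F}.
G → A, E breaks BCNF: {G}⁺ = {A, D, E, G}, so {G} is not a superkey.
Because {A, E} are non-prime and the left side of G → A, E is not a superkey, the relation is not in 3NF.
No non-prime attribute depends on a proper subset of any candidate key, so 2NF holds.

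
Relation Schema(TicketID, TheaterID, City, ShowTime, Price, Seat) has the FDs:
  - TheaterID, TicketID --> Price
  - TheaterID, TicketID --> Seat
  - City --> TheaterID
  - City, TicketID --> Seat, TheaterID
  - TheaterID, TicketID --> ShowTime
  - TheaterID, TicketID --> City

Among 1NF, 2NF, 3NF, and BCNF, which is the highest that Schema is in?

Candidate keys: {City, TicketID}, {TheaterID, TicketID}. Prime attributes: {City, TheaterID, TicketID}.
City --> TheaterID: {City}⁺ = {City, TheaterID}, which is not all of the attributes, so the left side is not a superkey — BCNF is violated.
But every attribute on its right side ({TheaterID}) is prime, and the same holds for every other non-superkey FD, so 3NF still holds.

3NF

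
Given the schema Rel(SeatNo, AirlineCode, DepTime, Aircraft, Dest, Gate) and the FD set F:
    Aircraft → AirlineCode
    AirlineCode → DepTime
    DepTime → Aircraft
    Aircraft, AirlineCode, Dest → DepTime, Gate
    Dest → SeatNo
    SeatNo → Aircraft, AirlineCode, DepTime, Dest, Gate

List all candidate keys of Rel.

{Dest}⁺ = {Aircraft, AirlineCode, DepTime, Dest, Gate, SeatNo}, which is every attribute, so {Dest} is a candidate key.
{SeatNo}⁺ = {Aircraft, AirlineCode, DepTime, Dest, Gate, SeatNo}, which is every attribute, so {SeatNo} is a candidate key.
No proper subset of any of these is a key, and no other minimal superkey exists.

{Dest}, {SeatNo}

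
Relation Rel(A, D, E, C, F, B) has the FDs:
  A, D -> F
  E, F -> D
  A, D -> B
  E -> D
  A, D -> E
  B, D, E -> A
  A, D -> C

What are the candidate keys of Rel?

{A, D}, {A, E}, {B, E}

{A, D}⁺ = {A, B, C, D, E, F}, which is every attribute, so {A, D} is a candidate key.
{A, E}⁺ = {A, B, C, D, E, F}, which is every attribute, so {A, E} is a candidate key.
{B, E}⁺ = {A, B, C, D, E, F}, which is every attribute, so {B, E} is a candidate key.
Any other superkey properly contains one of these, so there are no further candidate keys.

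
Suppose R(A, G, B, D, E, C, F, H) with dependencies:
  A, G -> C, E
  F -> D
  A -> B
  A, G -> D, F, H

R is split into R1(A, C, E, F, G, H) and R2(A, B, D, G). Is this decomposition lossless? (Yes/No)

Yes

Common attributes: {A, G}; their closure is {A, B, C, D, E, F, G, H}.
Since R1 ⊆ {A, B, C, D, E, F, G, H}, the intersection is a superkey of R1; the decomposition is lossless.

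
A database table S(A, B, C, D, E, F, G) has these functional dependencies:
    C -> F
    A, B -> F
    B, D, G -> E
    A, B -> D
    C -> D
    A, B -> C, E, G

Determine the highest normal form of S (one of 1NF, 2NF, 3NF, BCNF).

Candidate key: {A, B}. Prime attributes: {A, B}.
For C -> F we have {C}⁺ = {C, D, F}; {C} is not a superkey, so BCNF fails.
C -> F determines the non-prime attribute {F} from a non-superkey — 3NF is violated.
Checking every proper subset of each key, none determines a non-prime attribute — 2NF is satisfied.

2NF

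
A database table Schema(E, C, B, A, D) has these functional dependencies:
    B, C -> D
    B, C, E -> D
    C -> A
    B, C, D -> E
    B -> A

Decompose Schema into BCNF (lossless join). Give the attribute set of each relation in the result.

Candidate key of the original relation: {B, C}.
Within {A, B, C, D, E}: {C}⁺ ∩ {A, B, C, D, E} = {A, C}, not the whole set, so C -> A violates BCNF; decompose into {A, C} and {B, C, D, E}.
{A, C}: every determinant is a superkey — BCNF.
{B, C, D, E}: every determinant is a superkey — BCNF.

{A, C}; {B, C, D, E}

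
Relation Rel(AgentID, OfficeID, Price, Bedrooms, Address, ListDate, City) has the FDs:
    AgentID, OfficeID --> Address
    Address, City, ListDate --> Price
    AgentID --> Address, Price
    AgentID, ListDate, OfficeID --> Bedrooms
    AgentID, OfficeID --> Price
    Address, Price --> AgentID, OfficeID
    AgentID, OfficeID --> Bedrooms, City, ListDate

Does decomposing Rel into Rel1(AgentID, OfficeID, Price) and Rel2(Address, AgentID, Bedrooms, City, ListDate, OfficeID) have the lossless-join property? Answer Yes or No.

Yes

Common attributes: {AgentID, OfficeID}; their closure is {Address, AgentID, Bedrooms, City, ListDate, OfficeID, Price}.
This includes all of Rel1, so the common attributes are a superkey of Rel1 — the join is lossless.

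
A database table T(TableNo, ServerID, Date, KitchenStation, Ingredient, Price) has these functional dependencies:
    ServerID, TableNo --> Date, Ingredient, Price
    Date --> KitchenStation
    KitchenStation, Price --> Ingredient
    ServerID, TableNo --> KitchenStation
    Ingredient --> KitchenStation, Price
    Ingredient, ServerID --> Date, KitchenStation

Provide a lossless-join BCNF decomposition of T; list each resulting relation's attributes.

Candidate key of the original relation: {ServerID, TableNo}.
Within {Date, Ingredient, KitchenStation, Price, ServerID, TableNo}: {Date}⁺ ∩ {Date, Ingredient, KitchenStation, Price, ServerID, TableNo} = {Date, KitchenStation}, not the whole set, so Date --> KitchenStation violates BCNF; decompose into {Date, KitchenStation} and {Date, Ingredient, Price, ServerID, TableNo}.
{Date, KitchenStation} is in BCNF.
Within {Date, Ingredient, Price, ServerID, TableNo}: {Ingredient}⁺ ∩ {Date, Ingredient, Price, ServerID, TableNo} = {Ingredient, Price}, not the whole set, so Ingredient --> Price violates BCNF; decompose into {Ingredient, Price} and {Date, Ingredient, ServerID, TableNo}.
{Ingredient, Price} is in BCNF.
Within {Date, Ingredient, ServerID, TableNo}: {Ingredient, ServerID}⁺ ∩ {Date, Ingredient, ServerID, TableNo} = {Date, Ingredient, ServerID}, not the whole set, so Ingredient, ServerID --> Date violates BCNF; decompose into {Date, Ingredient, ServerID} and {Ingredient, ServerID, TableNo}.
{Date, Ingredient, ServerID} is in BCNF.
{Ingredient, ServerID, TableNo} is in BCNF.

{Date, Ingredient, ServerID}; {Date, KitchenStation}; {Ingredient, Price}; {Ingredient, ServerID, TableNo}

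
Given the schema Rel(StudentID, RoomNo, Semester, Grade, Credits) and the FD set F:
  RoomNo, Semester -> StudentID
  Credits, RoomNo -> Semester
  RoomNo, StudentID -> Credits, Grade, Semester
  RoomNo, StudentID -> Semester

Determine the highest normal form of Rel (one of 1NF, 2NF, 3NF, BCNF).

BCNF

Candidate keys: {Credits, RoomNo}, {RoomNo, Semester}, {RoomNo, StudentID}. Prime attributes: {Credits, RoomNo, Semester, StudentID}.
Each dependency's left side is a superkey — BCNF holds.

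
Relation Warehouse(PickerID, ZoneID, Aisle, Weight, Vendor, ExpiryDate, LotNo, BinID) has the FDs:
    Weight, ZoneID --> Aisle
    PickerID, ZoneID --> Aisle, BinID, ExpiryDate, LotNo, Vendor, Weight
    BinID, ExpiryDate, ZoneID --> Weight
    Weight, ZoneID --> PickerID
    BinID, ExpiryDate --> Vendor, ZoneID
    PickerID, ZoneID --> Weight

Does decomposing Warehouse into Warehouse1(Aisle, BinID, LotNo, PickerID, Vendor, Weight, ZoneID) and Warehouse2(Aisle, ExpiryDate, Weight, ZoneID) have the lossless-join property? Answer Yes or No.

Yes

Warehouse1 ∩ Warehouse2 = {Aisle, Weight, ZoneID}; its closure under F is {Aisle, BinID, ExpiryDate, LotNo, PickerID, Vendor, Weight, ZoneID}.
This includes all of Warehouse1, so the common attributes are a superkey of Warehouse1 — the join is lossless.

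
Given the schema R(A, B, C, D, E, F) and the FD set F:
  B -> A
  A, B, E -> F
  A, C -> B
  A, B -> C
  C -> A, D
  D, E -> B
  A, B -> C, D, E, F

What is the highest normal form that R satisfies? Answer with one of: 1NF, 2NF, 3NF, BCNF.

BCNF

Candidate keys: {B}, {C}, {D, E}. Prime attributes: {B, C, D, E}.
Every FD has a superkey on the left, so the relation is in BCNF.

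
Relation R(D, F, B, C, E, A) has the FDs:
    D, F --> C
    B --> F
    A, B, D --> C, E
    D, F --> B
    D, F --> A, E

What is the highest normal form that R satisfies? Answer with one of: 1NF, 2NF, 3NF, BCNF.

3NF

Candidate keys: {B, D}, {D, F}. Prime attributes: {B, D, F}.
B --> F breaks BCNF: {B}⁺ = {B, F}, so {B} is not a superkey.
Since {F} ⊆ prime attributes and every other non-superkey FD also has a prime right side, the schema is in 3NF.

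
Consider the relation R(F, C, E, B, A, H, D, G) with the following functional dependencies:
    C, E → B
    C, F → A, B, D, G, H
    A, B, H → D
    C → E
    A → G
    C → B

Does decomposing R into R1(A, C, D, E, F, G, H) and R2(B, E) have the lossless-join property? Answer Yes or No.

No

Common attributes: {E}; their closure is {E}.
The closure covers neither R1 nor R2 entirely; the join is not lossless.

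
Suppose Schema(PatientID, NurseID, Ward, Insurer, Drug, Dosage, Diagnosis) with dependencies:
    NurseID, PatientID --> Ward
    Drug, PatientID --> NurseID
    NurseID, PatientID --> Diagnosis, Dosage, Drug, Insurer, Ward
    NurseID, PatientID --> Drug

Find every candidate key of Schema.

{PatientID} never appears on the right of any FD, so every key must include it.
{Drug, PatientID}⁺ = {Diagnosis, Dosage, Drug, Insurer, NurseID, PatientID, Ward} — all of the relation — so {Drug, PatientID} is a candidate key.
{NurseID, PatientID}⁺ = {Diagnosis, Dosage, Drug, Insurer, NurseID, PatientID, Ward} — all of the relation — so {NurseID, PatientID} is a candidate key.
These are minimal and exhaustive — every other superkey contains one of them.

{Drug, PatientID}, {NurseID, PatientID}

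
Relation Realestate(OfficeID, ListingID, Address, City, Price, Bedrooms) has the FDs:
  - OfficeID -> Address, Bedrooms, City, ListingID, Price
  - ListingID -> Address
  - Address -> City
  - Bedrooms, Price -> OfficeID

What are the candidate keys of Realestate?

{Bedrooms, Price}, {OfficeID}

Closure of {OfficeID} is {Address, Bedrooms, City, ListingID, OfficeID, Price}, the whole schema; {OfficeID} is a candidate key.
Closure of {Bedrooms, Price} is {Address, Bedrooms, City, ListingID, OfficeID, Price}, the whole schema; {Bedrooms, Price} is a candidate key.
No proper subset of any of these is a key, and no other minimal superkey exists.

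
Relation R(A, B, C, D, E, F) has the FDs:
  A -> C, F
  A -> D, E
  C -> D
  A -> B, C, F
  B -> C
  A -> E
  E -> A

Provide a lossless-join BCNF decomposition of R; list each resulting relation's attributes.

Candidate keys of the original relation: {A}, {E}.
In {A, B, C, D, E, F}, {C} is not a superkey ({C}⁺ restricted to this set is {C, D}), so split on C -> D into {C, D} and {A, B, C, E, F}.
{C, D}: every determinant is a superkey — BCNF.
In {A, B, C, E, F}, {B} is not a superkey ({B}⁺ restricted to this set is {B, C}), so split on B -> C into {B, C} and {A, B, E, F}.
{B, C}: every determinant is a superkey — BCNF.
{A, B, E, F}: every determinant is a superkey — BCNF.

{A, B, E, F}; {B, C}; {C, D}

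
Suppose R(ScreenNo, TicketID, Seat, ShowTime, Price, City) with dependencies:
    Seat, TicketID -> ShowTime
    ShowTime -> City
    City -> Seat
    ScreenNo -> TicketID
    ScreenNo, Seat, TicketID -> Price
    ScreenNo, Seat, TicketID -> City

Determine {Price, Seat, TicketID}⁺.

{City, Price, Seat, ShowTime, TicketID}

Start with {Price, Seat, TicketID}.
Seat, TicketID -> ShowTime applies; add {ShowTime} → now {Price, Seat, ShowTime, TicketID}.
ShowTime -> City applies; add {City} → now {City, Price, Seat, ShowTime, TicketID}.
No further FD applies.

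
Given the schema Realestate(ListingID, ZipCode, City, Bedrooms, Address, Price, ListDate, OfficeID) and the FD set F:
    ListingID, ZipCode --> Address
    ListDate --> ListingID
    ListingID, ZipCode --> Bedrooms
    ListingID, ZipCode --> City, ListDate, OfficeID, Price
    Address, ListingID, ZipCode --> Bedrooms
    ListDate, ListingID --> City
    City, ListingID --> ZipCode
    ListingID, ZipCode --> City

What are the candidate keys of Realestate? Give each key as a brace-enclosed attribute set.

{ListDate} is a candidate key since {ListDate}⁺ = {Address, Bedrooms, City, ListDate, ListingID, OfficeID, Price, ZipCode} covers every attribute.
{City, ListingID} is a candidate key since {City, ListingID}⁺ = {Address, Bedrooms, City, ListDate, ListingID, OfficeID, Price, ZipCode} covers every attribute.
{ListingID, ZipCode} is a candidate key since {ListingID, ZipCode}⁺ = {Address, Bedrooms, City, ListDate, ListingID, OfficeID, Price, ZipCode} covers every attribute.
No proper subset of any of these is a key, and no other minimal superkey exists.

{City, ListingID}, {ListDate}, {ListingID, ZipCode}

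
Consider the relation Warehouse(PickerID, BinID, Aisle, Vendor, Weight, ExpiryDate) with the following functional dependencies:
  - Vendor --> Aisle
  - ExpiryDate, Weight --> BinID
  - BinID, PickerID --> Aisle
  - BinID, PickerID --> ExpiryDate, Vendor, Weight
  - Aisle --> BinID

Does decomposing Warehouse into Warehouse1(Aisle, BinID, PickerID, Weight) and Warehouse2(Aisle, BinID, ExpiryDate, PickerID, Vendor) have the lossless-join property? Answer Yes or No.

The shared attributes are {Aisle, BinID, PickerID} and {Aisle, BinID, PickerID}⁺ = {Aisle, BinID, ExpiryDate, PickerID, Vendor, Weight}.
Warehouse1 is contained in that closure, so Warehouse1 ∩ Warehouse2 --> Warehouse1 holds and the join is lossless.

Yes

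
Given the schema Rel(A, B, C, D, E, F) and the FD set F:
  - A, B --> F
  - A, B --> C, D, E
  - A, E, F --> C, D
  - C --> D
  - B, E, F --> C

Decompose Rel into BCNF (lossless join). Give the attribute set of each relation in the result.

Candidate key of the original relation: {A, B}.
Within {A, B, C, D, E, F}: {A, E, F}⁺ ∩ {A, B, C, D, E, F} = {A, C, D, E, F}, not the whole set, so A, E, F --> C, D violates BCNF; decompose into {A, C, D, E, F} and {A, B, E, F}.
Within {A, C, D, E, F}: {C}⁺ ∩ {A, C, D, E, F} = {C, D}, not the whole set, so C --> D violates BCNF; decompose into {C, D} and {A, C, E, F}.
{C, D} is in BCNF.
{A, C, E, F} is in BCNF.
{A, B, E, F} is in BCNF.

{A, B, E, F}; {A, C, E, F}; {C, D}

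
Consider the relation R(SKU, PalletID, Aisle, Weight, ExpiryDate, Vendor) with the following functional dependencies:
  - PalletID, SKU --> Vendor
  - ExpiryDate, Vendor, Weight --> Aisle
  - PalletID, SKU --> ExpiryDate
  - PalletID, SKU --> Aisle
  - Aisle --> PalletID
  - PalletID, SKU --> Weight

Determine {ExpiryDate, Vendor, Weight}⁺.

Start with {ExpiryDate, Vendor, Weight}.
ExpiryDate, Vendor, Weight --> Aisle applies; add {Aisle} → now {Aisle, ExpiryDate, Vendor, Weight}.
Aisle --> PalletID applies; add {PalletID} → now {Aisle, ExpiryDate, PalletID, Vendor, Weight}.
No further FD applies.

{Aisle, ExpiryDate, PalletID, Vendor, Weight}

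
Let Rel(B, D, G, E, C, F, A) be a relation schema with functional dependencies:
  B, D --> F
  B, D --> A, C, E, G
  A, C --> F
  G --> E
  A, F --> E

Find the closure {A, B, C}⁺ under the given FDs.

{A, B, C, E, F}

Start with {A, B, C}.
A, C --> F applies; add {F} → now {A, B, C, F}.
A, F --> E applies; add {E} → now {A, B, C, E, F}.
No further FD applies.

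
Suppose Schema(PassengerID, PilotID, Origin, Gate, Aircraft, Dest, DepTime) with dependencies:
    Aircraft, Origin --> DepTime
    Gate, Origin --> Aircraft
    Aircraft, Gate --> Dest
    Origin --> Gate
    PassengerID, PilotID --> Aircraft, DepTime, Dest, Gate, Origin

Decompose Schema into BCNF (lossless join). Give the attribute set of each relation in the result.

{Aircraft, DepTime, Gate, Origin}; {Aircraft, Dest, Gate}; {Origin, PassengerID, PilotID}

Candidate key of the original relation: {PassengerID, PilotID}.
Within {Aircraft, DepTime, Dest, Gate, Origin, PassengerID, PilotID}: {Aircraft, Origin}⁺ ∩ {Aircraft, DepTime, Dest, Gate, Origin, PassengerID, PilotID} = {Aircraft, DepTime, Dest, Gate, Origin}, not the whole set, so Aircraft, Origin --> DepTime, Dest, Gate violates BCNF; decompose into {Aircraft, DepTime, Dest, Gate, Origin} and {Aircraft, Origin, PassengerID, PilotID}.
Within {Aircraft, DepTime, Dest, Gate, Origin}: {Aircraft, Gate}⁺ ∩ {Aircraft, DepTime, Dest, Gate, Origin} = {Aircraft, Dest, Gate}, not the whole set, so Aircraft, Gate --> Dest violates BCNF; decompose into {Aircraft, Dest, Gate} and {Aircraft, DepTime, Gate, Origin}.
{Aircraft, Dest, Gate}: every determinant is a superkey — BCNF.
{Aircraft, DepTime, Gate, Origin}: every determinant is a superkey — BCNF.
Within {Aircraft, Origin, PassengerID, PilotID}: {Origin}⁺ ∩ {Aircraft, Origin, PassengerID, PilotID} = {Aircraft, Origin}, not the whole set, so Origin --> Aircraft violates BCNF; decompose into {Aircraft, Origin} and {Origin, PassengerID, PilotID}.
{Aircraft, Origin}: every determinant is a superkey — BCNF.
{Origin, PassengerID, PilotID}: every determinant is a superkey — BCNF.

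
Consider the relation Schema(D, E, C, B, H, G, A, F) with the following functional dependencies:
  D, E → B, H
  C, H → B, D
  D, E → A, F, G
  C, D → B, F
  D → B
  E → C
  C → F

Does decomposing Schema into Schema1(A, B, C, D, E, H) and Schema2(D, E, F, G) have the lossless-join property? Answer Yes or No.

Common attributes: {D, E}; their closure is {A, B, C, D, E, F, G, H}.
Schema1 is contained in that closure, so Schema1 ∩ Schema2 → Schema1 holds and the join is lossless.

Yes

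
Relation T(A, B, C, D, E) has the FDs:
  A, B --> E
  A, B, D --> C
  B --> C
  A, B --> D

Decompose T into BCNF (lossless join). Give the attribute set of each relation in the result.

{A, B, D, E}; {B, C}

Candidate key of the original relation: {A, B}.
In {A, B, C, D, E}, {B} is not a superkey ({B}⁺ restricted to this set is {B, C}), so split on B --> C into {B, C} and {A, B, D, E}.
{B, C}: every determinant is a superkey — BCNF.
{A, B, D, E}: every determinant is a superkey — BCNF.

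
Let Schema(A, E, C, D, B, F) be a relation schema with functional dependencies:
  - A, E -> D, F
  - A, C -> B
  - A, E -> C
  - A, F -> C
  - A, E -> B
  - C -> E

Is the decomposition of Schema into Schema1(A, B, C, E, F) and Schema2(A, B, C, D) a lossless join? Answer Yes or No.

Common attributes: {A, B, C}; their closure is {A, B, C, D, E, F}.
Since Schema1 ⊆ {A, B, C, D, E, F}, the intersection is a superkey of Schema1; the decomposition is lossless.

Yes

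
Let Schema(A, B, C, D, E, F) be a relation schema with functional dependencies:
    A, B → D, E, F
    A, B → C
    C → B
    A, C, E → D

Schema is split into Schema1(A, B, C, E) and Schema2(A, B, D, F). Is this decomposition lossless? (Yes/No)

Yes

Common attributes: {A, B}; their closure is {A, B, C, D, E, F}.
Schema1 is contained in that closure, so Schema1 ∩ Schema2 → Schema1 holds and the join is lossless.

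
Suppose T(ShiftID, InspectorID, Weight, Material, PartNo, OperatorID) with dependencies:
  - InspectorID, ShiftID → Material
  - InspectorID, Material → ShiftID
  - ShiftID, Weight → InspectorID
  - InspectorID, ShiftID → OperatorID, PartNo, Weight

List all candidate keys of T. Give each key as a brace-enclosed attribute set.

{InspectorID, Material}, {InspectorID, ShiftID}, {ShiftID, Weight}

{InspectorID, Material}⁺ = {InspectorID, Material, OperatorID, PartNo, ShiftID, Weight} — all of the relation — so {InspectorID, Material} is a candidate key.
{InspectorID, ShiftID}⁺ = {InspectorID, Material, OperatorID, PartNo, ShiftID, Weight} — all of the relation — so {InspectorID, ShiftID} is a candidate key.
{ShiftID, Weight}⁺ = {InspectorID, Material, OperatorID, PartNo, ShiftID, Weight} — all of the relation — so {ShiftID, Weight} is a candidate key.
No proper subset of any of these is a key, and no other minimal superkey exists.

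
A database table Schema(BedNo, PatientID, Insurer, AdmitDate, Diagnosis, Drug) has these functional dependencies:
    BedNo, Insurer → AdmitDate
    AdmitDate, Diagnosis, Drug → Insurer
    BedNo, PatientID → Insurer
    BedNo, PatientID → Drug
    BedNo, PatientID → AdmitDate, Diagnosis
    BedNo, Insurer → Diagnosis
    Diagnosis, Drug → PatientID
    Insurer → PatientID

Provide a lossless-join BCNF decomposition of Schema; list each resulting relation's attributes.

{AdmitDate, BedNo, Diagnosis, Drug}; {AdmitDate, Diagnosis, Drug, Insurer}; {Diagnosis, Drug, PatientID}

Candidate keys of the original relation: {BedNo, Diagnosis, Drug}, {BedNo, Insurer}, {BedNo, PatientID}.
Within {AdmitDate, BedNo, Diagnosis, Drug, Insurer, PatientID}: {AdmitDate, Diagnosis, Drug}⁺ ∩ {AdmitDate, BedNo, Diagnosis, Drug, Insurer, PatientID} = {AdmitDate, Diagnosis, Drug, Insurer, PatientID}, not the whole set, so AdmitDate, Diagnosis, Drug → Insurer, PatientID violates BCNF; decompose into {AdmitDate, Diagnosis, Drug, Insurer, PatientID} and {AdmitDate, BedNo, Diagnosis, Drug}.
Within {AdmitDate, Diagnosis, Drug, Insurer, PatientID}: {Diagnosis, Drug}⁺ ∩ {AdmitDate, Diagnosis, Drug, Insurer, PatientID} = {Diagnosis, Drug, PatientID}, not the whole set, so Diagnosis, Drug → PatientID violates BCNF; decompose into {Diagnosis, Drug, PatientID} and {AdmitDate, Diagnosis, Drug, Insurer}.
{Diagnosis, Drug, PatientID} is in BCNF.
{AdmitDate, Diagnosis, Drug, Insurer} is in BCNF.
{AdmitDate, BedNo, Diagnosis, Drug} is in BCNF.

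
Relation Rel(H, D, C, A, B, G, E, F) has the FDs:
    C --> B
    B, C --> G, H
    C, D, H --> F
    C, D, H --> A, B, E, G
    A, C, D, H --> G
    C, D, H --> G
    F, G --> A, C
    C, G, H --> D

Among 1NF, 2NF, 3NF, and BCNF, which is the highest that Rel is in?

Candidate keys: {C}, {F, G}. Prime attributes: {C, F, G}.
Each dependency's left side is a superkey — BCNF holds.

BCNF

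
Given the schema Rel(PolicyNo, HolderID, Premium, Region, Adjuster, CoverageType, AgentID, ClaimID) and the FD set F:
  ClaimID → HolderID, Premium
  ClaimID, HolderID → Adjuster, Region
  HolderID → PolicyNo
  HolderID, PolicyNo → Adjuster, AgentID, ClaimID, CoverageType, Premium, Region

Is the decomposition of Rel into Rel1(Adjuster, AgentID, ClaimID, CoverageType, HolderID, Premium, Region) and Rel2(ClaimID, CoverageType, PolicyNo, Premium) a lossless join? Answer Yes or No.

Yes

Common attributes: {ClaimID, CoverageType, Premium}; their closure is {Adjuster, AgentID, ClaimID, CoverageType, HolderID, PolicyNo, Premium, Region}.
Since Rel1 ⊆ {Adjuster, AgentID, ClaimID, CoverageType, HolderID, PolicyNo, Premium, Region}, the intersection is a superkey of Rel1; the decomposition is lossless.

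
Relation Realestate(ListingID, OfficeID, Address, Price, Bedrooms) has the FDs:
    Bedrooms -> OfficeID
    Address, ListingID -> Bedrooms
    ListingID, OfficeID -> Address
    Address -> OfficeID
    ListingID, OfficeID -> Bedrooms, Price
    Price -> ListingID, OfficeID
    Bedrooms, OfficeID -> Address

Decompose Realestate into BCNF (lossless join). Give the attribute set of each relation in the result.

{Address, Bedrooms}; {Address, OfficeID}; {Bedrooms, ListingID, Price}

Candidate keys of the original relation: {Address, ListingID}, {Bedrooms, ListingID}, {ListingID, OfficeID}, {Price}.
Within {Address, Bedrooms, ListingID, OfficeID, Price}: {Bedrooms}⁺ ∩ {Address, Bedrooms, ListingID, OfficeID, Price} = {Address, Bedrooms, OfficeID}, not the whole set, so Bedrooms -> Address, OfficeID violates BCNF; decompose into {Address, Bedrooms, OfficeID} and {Bedrooms, ListingID, Price}.
Within {Address, Bedrooms, OfficeID}: {Address}⁺ ∩ {Address, Bedrooms, OfficeID} = {Address, OfficeID}, not the whole set, so Address -> OfficeID violates BCNF; decompose into {Address, OfficeID} and {Address, Bedrooms}.
{Address, OfficeID}: every determinant is a superkey — BCNF.
{Address, Bedrooms}: every determinant is a superkey — BCNF.
{Bedrooms, ListingID, Price}: every determinant is a superkey — BCNF.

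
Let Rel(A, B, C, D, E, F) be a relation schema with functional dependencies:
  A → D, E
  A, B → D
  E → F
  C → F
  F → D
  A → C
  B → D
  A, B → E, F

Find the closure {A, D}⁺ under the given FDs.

Start with {A, D}.
A → D, E applies; add {E} → now {A, D, E}.
E → F applies; add {F} → now {A, D, E, F}.
A → C applies; add {C} → now {A, C, D, E, F}.
No further FD applies.

{A, C, D, E, F}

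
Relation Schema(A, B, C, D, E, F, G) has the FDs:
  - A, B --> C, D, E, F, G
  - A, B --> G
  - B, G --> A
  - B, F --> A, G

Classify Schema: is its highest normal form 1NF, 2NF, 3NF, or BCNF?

Candidate keys: {A, B}, {B, F}, {B, G}. Prime attributes: {A, B, F, G}.
Each dependency's left side is a superkey — BCNF holds.

BCNF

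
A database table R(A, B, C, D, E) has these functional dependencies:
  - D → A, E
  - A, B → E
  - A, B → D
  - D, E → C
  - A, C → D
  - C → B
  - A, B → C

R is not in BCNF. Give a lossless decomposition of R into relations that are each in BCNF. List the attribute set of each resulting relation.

{A, C, D, E}; {B, C}

Candidate keys of the original relation: {A, B}, {A, C}, {D}.
Within {A, B, C, D, E}: {C}⁺ ∩ {A, B, C, D, E} = {B, C}, not the whole set, so C → B violates BCNF; decompose into {B, C} and {A, C, D, E}.
{B, C} is in BCNF.
{A, C, D, E} is in BCNF.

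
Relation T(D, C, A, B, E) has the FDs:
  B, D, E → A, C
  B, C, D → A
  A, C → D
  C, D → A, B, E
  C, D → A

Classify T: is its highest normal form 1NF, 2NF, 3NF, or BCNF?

BCNF

Candidate keys: {A, C}, {B, D, E}, {C, D}. Prime attributes: {A, B, C, D, E}.
Every FD has a superkey on the left, so the relation is in BCNF.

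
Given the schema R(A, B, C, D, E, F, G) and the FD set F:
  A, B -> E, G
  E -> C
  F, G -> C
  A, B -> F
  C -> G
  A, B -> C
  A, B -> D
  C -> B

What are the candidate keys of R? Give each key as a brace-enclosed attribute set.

{A, B}, {A, C}, {A, E}, {A, F, G}

Attributes never on any right-hand side: {A} — every candidate key must contain it.
{A, B} is a candidate key since {A, B}⁺ = {A, B, C, D, E, F, G} covers every attribute.
{A, C} is a candidate key since {A, C}⁺ = {A, B, C, D, E, F, G} covers every attribute.
{A, E} is a candidate key since {A, E}⁺ = {A, B, C, D, E, F, G} covers every attribute.
{A, F, G} is a candidate key since {A, F, G}⁺ = {A, B, C, D, E, F, G} covers every attribute.
Any other superkey properly contains one of these, so there are no further candidate keys.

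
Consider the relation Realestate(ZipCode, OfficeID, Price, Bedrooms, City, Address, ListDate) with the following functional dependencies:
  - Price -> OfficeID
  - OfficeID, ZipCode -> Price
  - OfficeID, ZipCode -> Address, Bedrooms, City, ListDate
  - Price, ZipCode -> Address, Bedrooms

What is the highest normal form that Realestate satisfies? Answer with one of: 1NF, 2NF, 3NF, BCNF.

3NF

Candidate keys: {OfficeID, ZipCode}, {Price, ZipCode}. Prime attributes: {OfficeID, Price, ZipCode}.
Price -> OfficeID: {Price}⁺ = {OfficeID, Price}, which is not all of the attributes, so the left side is not a superkey — BCNF is violated.
But every attribute on its right side ({OfficeID}) is prime, and the same holds for every other non-superkey FD, so 3NF still holds.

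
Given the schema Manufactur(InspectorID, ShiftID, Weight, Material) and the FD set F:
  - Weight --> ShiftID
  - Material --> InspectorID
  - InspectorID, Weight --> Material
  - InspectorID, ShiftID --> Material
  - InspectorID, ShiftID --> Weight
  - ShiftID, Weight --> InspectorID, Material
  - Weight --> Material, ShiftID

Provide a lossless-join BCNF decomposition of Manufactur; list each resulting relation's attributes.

Candidate keys of the original relation: {InspectorID, ShiftID}, {Material, ShiftID}, {Weight}.
Within {InspectorID, Material, ShiftID, Weight}: {Material}⁺ ∩ {InspectorID, Material, ShiftID, Weight} = {InspectorID, Material}, not the whole set, so Material --> InspectorID violates BCNF; decompose into {InspectorID, Material} and {Material, ShiftID, Weight}.
{InspectorID, Material}: every determinant is a superkey — BCNF.
{Material, ShiftID, Weight}: every determinant is a superkey — BCNF.

{InspectorID, Material}; {Material, ShiftID, Weight}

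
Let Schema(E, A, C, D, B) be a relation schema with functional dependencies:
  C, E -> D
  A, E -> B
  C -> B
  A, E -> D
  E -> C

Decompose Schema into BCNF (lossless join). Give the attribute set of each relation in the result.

Candidate key of the original relation: {A, E}.
{A, B, C, D, E}: {C, E} determines {B, C, D, E} here but is not a superkey — split on C, E -> B, D, giving {B, C, D, E} and {A, C, E}.
{B, C, D, E}: {C} determines {B, C} here but is not a superkey — split on C -> B, giving {B, C} and {C, D, E}.
{B, C} is in BCNF.
{C, D, E} is in BCNF.
{A, C, E}: {E} determines {C, E} here but is not a superkey — split on E -> C, giving {C, E} and {A, E}.
{C, E} is in BCNF.
{A, E} is in BCNF.

{A, E}; {B, C}; {C, D, E}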